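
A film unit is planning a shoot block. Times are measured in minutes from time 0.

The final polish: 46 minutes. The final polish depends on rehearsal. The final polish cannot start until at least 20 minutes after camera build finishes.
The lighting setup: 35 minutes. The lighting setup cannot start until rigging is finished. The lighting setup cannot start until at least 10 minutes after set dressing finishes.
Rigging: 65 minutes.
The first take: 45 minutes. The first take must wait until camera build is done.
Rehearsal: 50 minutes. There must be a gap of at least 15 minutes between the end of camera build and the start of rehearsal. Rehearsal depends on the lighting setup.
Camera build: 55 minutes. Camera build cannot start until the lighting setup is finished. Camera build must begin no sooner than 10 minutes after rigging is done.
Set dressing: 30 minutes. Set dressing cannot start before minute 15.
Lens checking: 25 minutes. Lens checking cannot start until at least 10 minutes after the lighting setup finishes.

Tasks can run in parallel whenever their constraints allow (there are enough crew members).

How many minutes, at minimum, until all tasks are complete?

266

Set dressing cannot begin until its own release at minute 15. It runs from minute 15 to 15 + 30 = minute 45.
Nothing blocks rigging, so it runs from minute 0 to minute 65.
The lighting setup needs all of rigging (finishes minute 65); set dressing (finishes minute 45, plus 10-minute gap → minute 55). That puts its earliest start at minute 65; it finishes at 65 + 35 = minute 100.
Lens checking waits on the lighting setup (finishes minute 100, plus 10-minute gap → minute 110), so it starts at minute 110 and finishes at 110 + 25 = minute 135.
For camera build: the lighting setup (finishes minute 100); rigging (finishes minute 65, plus 10-minute gap → minute 75). Taking the maximum gives a start of minute 100, and it finishes at 100 + 55 = minute 155.
The first take waits on camera build (finishes minute 155), so it starts at minute 155 and finishes at 155 + 45 = minute 200.
Rehearsal cannot start until camera build (finishes minute 155, plus 15-minute gap → minute 170); the lighting setup (finishes minute 100). The controlling bound is minute 170, so rehearsal finishes at 170 + 50 = minute 220.
The final polish cannot start until rehearsal (finishes minute 220); camera build (finishes minute 155, plus 20-minute gap → minute 175). The controlling bound is minute 220, so the final polish finishes at 220 + 46 = minute 266.
All tasks are finished once the last one completes. Finish times: Rigging at 65, Set dressing at 45, The lighting setup at 100, Camera build at 155, Lens checking at 135, Rehearsal at 220, The final polish at 266, The first take at 200. The latest is minute 266.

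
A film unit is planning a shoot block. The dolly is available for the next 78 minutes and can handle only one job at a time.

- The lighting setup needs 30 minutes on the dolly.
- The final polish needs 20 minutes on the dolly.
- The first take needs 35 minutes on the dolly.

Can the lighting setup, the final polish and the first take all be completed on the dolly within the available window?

No

Running back to back, the jobs need 30 + 20 + 35 = 85 minutes on the dolly.
Since 85 > 78, they cannot all fit.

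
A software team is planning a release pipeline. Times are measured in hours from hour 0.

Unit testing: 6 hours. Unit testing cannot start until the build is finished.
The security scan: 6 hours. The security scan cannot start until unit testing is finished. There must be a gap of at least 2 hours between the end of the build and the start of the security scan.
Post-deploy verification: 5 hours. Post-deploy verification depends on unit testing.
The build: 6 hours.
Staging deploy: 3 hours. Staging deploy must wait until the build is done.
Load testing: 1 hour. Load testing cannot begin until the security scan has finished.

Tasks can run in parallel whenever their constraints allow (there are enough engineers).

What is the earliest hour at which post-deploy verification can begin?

The build has no prerequisites, so it starts at hour 0 and finishes at hour 6.
Unit testing waits on the build (finishes hour 6), so it starts at hour 6 and finishes at 6 + 6 = hour 12.
Post-deploy verification waits on unit testing (finishes hour 12), so the earliest it can start is hour 12.

12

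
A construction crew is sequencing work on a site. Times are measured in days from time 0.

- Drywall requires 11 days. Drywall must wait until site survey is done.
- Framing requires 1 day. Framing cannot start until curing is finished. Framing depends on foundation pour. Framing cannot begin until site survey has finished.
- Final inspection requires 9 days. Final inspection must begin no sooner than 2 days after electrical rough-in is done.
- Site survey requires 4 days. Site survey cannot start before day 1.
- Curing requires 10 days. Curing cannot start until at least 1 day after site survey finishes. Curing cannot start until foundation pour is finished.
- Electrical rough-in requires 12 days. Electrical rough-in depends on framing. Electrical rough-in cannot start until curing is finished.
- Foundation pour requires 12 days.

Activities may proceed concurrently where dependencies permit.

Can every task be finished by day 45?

No

Foundation pour can start immediately at day 0; it finishes at day 12.
Site survey cannot begin until its own release at day 1. It runs from day 1 to 1 + 4 = day 5.
Drywall waits on site survey (finishes day 5), so it starts at day 5 and finishes at 5 + 11 = day 16.
Curing cannot start until site survey (finishes day 5, plus 1-day gap → day 6); foundation pour (finishes day 12). The controlling bound is day 12, so curing finishes at 12 + 10 = day 22.
For framing: curing (finishes day 22); foundation pour (finishes day 12); site survey (finishes day 5). Taking the maximum gives a start of day 22, and it finishes at 22 + 1 = day 23.
For electrical rough-in: framing (finishes day 23); curing (finishes day 22). Taking the maximum gives a start of day 23, and it finishes at 23 + 12 = day 35.
Final inspection cannot begin until electrical rough-in (finishes day 35, plus 2-day gap → day 37). It runs from day 37 to 37 + 9 = day 46.
The earliest everything can be done is day 46, which is after the deadline of 45, so it is not possible.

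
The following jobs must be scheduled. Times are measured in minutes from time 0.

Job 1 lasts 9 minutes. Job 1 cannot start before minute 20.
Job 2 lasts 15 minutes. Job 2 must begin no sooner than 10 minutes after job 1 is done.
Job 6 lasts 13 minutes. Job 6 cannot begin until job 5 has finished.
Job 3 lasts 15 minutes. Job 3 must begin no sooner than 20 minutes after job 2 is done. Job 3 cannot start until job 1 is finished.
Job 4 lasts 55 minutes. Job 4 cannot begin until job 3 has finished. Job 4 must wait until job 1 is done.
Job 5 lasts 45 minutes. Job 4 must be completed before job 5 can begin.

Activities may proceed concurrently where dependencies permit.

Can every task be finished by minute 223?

Job 1 waits on its own release at minute 20, so it starts at minute 20 and finishes at 20 + 9 = minute 29.
Job 2 waits on job 1 (finishes minute 29, plus 10-minute gap → minute 39), so it starts at minute 39 and finishes at 39 + 15 = minute 54.
For job 3: job 2 (finishes minute 54, plus 20-minute gap → minute 74); job 1 (finishes minute 29). Taking the maximum gives a start of minute 74, and it finishes at 74 + 15 = minute 89.
For job 4: job 3 (finishes minute 89); job 1 (finishes minute 29). Taking the maximum gives a start of minute 89, and it finishes at 89 + 55 = minute 144.
After job 4 (finishes minute 144), job 5 can start at minute 144 and finishes at minute 189.
Job 6 waits on job 5 (finishes minute 189), so it starts at minute 189 and finishes at 189 + 13 = minute 202.
Every task is finished by minute 202, which is no later than the deadline of 223, so the schedule is feasible.

Yes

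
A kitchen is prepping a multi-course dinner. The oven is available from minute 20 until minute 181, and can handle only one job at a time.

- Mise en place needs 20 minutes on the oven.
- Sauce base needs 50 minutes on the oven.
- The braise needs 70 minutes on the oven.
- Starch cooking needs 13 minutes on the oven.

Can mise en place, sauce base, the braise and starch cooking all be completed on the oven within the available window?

The oven window is 181 − 20 = 161 minutes.
Running back to back, the jobs need 20 + 50 + 70 + 13 = 153 minutes on the oven.
Since 153 ≤ 161, they fit within the window.

Yes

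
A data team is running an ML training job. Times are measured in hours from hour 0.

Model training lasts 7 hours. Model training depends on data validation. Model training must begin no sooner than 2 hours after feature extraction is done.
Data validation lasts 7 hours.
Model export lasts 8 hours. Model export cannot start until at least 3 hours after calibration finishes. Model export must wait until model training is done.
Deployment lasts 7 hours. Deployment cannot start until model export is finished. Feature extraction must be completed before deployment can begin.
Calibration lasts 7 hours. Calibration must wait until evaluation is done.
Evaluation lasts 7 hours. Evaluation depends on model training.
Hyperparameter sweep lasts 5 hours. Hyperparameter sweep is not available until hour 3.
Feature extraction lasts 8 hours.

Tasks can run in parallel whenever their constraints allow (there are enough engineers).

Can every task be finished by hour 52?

After its own release at hour 3, hyperparameter sweep can start at hour 3 and finishes at hour 8.
Feature extraction can start immediately at hour 0; it finishes at hour 8.
Nothing blocks data validation, so it runs from hour 0 to hour 7.
For model training: data validation (finishes hour 7); feature extraction (finishes hour 8, plus 2-hour gap → hour 10). Taking the maximum gives a start of hour 10, and it finishes at 10 + 7 = hour 17.
Evaluation waits on model training (finishes hour 17), so it starts at hour 17 and finishes at 17 + 7 = hour 24.
Calibration waits on evaluation (finishes hour 24), so it starts at hour 24 and finishes at 24 + 7 = hour 31.
Model export needs all of calibration (finishes hour 31, plus 3-hour gap → hour 34); model training (finishes hour 17). That puts its earliest start at hour 34; it finishes at 34 + 8 = hour 42.
For deployment: model export (finishes hour 42); feature extraction (finishes hour 8). Taking the maximum gives a start of hour 42, and it finishes at 42 + 7 = hour 49.
Every task is finished by hour 49, which is no later than the deadline of 52, so the schedule is feasible.

Yes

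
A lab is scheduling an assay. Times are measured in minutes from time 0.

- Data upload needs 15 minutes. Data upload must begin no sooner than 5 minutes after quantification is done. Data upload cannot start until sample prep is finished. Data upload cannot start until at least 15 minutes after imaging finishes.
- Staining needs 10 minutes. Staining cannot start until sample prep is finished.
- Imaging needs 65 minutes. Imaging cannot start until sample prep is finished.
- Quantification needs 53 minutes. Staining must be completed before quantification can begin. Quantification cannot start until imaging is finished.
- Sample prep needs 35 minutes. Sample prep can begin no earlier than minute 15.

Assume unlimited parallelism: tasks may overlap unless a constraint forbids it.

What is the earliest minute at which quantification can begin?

Sample prep waits on its own release at minute 15, so it starts at minute 15 and finishes at 15 + 35 = minute 50.
Imaging waits on sample prep (finishes minute 50), so it starts at minute 50 and finishes at 50 + 65 = minute 115.
Staining cannot begin until sample prep (finishes minute 50). It runs from minute 50 to 50 + 10 = minute 60.
Quantification waits on staining (finishes minute 60); imaging (finishes minute 115). The latest of these is minute 115, which is the earliest quantification can start.

115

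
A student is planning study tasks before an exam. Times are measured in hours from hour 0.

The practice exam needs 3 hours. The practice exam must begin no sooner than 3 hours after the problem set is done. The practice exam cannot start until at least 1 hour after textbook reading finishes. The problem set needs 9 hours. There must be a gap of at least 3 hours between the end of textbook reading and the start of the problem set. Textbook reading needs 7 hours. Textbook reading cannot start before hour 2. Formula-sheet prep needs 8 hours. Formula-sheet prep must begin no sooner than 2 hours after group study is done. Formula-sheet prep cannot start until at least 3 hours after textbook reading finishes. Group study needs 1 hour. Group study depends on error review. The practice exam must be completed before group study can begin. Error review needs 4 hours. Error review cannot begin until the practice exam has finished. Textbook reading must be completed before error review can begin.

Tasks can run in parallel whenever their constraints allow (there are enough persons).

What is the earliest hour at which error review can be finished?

31

Textbook reading waits on its own release at hour 2, so it starts at hour 2 and finishes at 2 + 7 = hour 9.
The problem set waits on textbook reading (finishes hour 9, plus 3-hour gap → hour 12), so it starts at hour 12 and finishes at 12 + 9 = hour 21.
For the practice exam: the problem set (finishes hour 21, plus 3-hour gap → hour 24); textbook reading (finishes hour 9, plus 1-hour gap → hour 10). Taking the maximum gives a start of hour 24, and it finishes at 24 + 3 = hour 27.
Error review has to wait for the practice exam (finishes hour 27); textbook reading (finishes hour 9). The latest of these is hour 27, so error review runs hour 27 to 27 + 4 = hour 31.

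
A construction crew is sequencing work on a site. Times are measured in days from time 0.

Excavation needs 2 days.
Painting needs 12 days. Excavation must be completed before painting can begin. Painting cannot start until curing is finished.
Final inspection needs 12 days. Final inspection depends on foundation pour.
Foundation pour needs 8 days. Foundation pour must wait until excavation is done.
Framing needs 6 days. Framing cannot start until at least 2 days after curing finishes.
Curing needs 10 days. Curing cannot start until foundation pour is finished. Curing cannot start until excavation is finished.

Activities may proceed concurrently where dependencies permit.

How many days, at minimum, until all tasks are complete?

32

Excavation has no prerequisites, so it starts at day 0 and finishes at day 2.
Foundation pour waits on excavation (finishes day 2), so it starts at day 2 and finishes at 2 + 8 = day 10.
After foundation pour (finishes day 10), final inspection can start at day 10 and finishes at day 22.
For curing: foundation pour (finishes day 10); excavation (finishes day 2). Taking the maximum gives a start of day 10, and it finishes at 10 + 10 = day 20.
For painting: excavation (finishes day 2); curing (finishes day 20). Taking the maximum gives a start of day 20, and it finishes at 20 + 12 = day 32.
Framing cannot begin until curing (finishes day 20, plus 2-day gap → day 22). It runs from day 22 to 22 + 6 = day 28.
All tasks are finished once the last one completes. Finish times: Excavation at 2, Foundation pour at 10, Curing at 20, Framing at 28, Painting at 32, Final inspection at 22. The latest is day 32.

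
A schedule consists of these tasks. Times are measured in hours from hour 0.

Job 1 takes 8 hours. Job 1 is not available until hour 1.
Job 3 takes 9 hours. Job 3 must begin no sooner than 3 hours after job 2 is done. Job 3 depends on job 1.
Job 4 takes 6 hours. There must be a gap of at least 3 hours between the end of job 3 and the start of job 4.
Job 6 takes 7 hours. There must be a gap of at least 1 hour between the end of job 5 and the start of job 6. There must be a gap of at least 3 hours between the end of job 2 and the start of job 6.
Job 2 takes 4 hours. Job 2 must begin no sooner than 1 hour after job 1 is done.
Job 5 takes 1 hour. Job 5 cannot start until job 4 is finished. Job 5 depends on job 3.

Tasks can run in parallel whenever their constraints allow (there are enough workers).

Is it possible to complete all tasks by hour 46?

Yes

After its own release at hour 1, job 1 can start at hour 1 and finishes at hour 9.
Job 2 waits on job 1 (finishes hour 9, plus 1-hour gap → hour 10), so it starts at hour 10 and finishes at 10 + 4 = hour 14.
For job 3: job 2 (finishes hour 14, plus 3-hour gap → hour 17); job 1 (finishes hour 9). Taking the maximum gives a start of hour 17, and it finishes at 17 + 9 = hour 26.
Job 4 cannot begin until job 3 (finishes hour 26, plus 3-hour gap → hour 29). It runs from hour 29 to 29 + 6 = hour 35.
Job 5 cannot start until job 4 (finishes hour 35); job 3 (finishes hour 26). The controlling bound is hour 35, so job 5 finishes at 35 + 1 = hour 36.
Job 6 cannot start until job 5 (finishes hour 36, plus 1-hour gap → hour 37); job 2 (finishes hour 14, plus 3-hour gap → hour 17). The controlling bound is hour 37, so job 6 finishes at 37 + 7 = hour 44.
Every task is finished by hour 44, which is no later than the deadline of 46, so the schedule is feasible.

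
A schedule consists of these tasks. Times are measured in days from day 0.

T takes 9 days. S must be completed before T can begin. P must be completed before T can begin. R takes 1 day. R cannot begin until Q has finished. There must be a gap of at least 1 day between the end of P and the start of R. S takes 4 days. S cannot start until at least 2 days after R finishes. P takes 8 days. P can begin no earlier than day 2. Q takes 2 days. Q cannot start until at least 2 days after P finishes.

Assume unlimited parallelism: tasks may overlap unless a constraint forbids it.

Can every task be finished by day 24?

P waits on its own release at day 2, so it starts at day 2 and finishes at 2 + 8 = day 10.
Q cannot begin until P (finishes day 10, plus 2-day gap → day 12). It runs from day 12 to 12 + 2 = day 14.
R cannot start until Q (finishes day 14); P (finishes day 10, plus 1-day gap → day 11). The controlling bound is day 14, so R finishes at 14 + 1 = day 15.
After R (finishes day 15, plus 2-day gap → day 17), S can start at day 17 and finishes at day 21.
T needs all of S (finishes day 21); P (finishes day 10). That puts its earliest start at day 21; it finishes at 21 + 9 = day 30.
The earliest everything can be done is day 30, which is after the deadline of 24, so it is not possible.

No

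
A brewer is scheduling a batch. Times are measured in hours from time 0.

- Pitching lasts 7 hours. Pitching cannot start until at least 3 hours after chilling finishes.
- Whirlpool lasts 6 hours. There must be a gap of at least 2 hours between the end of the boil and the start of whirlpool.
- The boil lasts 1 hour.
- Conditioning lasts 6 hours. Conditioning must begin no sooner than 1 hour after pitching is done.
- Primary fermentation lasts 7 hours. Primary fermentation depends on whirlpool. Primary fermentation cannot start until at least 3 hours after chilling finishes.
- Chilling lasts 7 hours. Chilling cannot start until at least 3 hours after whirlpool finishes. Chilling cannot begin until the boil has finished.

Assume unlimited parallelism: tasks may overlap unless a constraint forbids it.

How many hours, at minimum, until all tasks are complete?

Nothing blocks the boil, so it runs from hour 0 to hour 1.
Whirlpool waits on the boil (finishes hour 1, plus 2-hour gap → hour 3), so it starts at hour 3 and finishes at 3 + 6 = hour 9.
Chilling cannot start until whirlpool (finishes hour 9, plus 3-hour gap → hour 12); the boil (finishes hour 1). The controlling bound is hour 12, so chilling finishes at 12 + 7 = hour 19.
Primary fermentation has to wait for whirlpool (finishes hour 9); chilling (finishes hour 19, plus 3-hour gap → hour 22). The latest of these is hour 22, so primary fermentation runs hour 22 to 22 + 7 = hour 29.
Pitching cannot begin until chilling (finishes hour 19, plus 3-hour gap → hour 22). It runs from hour 22 to 22 + 7 = hour 29.
Conditioning waits on pitching (finishes hour 29, plus 1-hour gap → hour 30), so it starts at hour 30 and finishes at 30 + 6 = hour 36.
All tasks are finished once the last one completes. Finish times: The boil at 1, Whirlpool at 9, Chilling at 19, Pitching at 29, Primary fermentation at 29, Conditioning at 36. The latest is hour 36.

36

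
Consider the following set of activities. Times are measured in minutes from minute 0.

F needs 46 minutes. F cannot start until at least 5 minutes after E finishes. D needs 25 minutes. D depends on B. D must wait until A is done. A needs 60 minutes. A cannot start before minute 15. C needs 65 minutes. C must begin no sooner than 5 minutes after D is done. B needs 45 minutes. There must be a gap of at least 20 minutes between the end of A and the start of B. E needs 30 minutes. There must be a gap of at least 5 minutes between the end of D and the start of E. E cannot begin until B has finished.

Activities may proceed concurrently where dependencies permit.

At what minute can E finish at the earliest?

A cannot begin until its own release at minute 15. It runs from minute 15 to 15 + 60 = minute 75.
B waits on A (finishes minute 75, plus 20-minute gap → minute 95), so it starts at minute 95 and finishes at 95 + 45 = minute 140.
D has to wait for B (finishes minute 140); A (finishes minute 75). The latest of these is minute 140, so D runs minute 140 to 140 + 25 = minute 165.
E cannot start until D (finishes minute 165, plus 5-minute gap → minute 170); B (finishes minute 140). The controlling bound is minute 170, so E finishes at 170 + 30 = minute 200.

200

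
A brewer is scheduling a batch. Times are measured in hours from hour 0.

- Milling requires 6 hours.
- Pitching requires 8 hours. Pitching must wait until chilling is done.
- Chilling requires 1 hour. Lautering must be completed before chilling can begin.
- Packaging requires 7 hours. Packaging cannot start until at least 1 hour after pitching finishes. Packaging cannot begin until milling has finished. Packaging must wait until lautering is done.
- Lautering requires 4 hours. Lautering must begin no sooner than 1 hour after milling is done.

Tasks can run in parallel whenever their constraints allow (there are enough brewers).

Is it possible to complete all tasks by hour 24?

No

Milling has no prerequisites, so it starts at hour 0 and finishes at hour 6.
Lautering waits on milling (finishes hour 6, plus 1-hour gap → hour 7), so it starts at hour 7 and finishes at 7 + 4 = hour 11.
Chilling cannot begin until lautering (finishes hour 11). It runs from hour 11 to 11 + 1 = hour 12.
After chilling (finishes hour 12), pitching can start at hour 12 and finishes at hour 20.
For packaging: pitching (finishes hour 20, plus 1-hour gap → hour 21); milling (finishes hour 6); lautering (finishes hour 11). Taking the maximum gives a start of hour 21, and it finishes at 21 + 7 = hour 28.
The earliest everything can be done is hour 28, which is after the deadline of 24, so it is not possible.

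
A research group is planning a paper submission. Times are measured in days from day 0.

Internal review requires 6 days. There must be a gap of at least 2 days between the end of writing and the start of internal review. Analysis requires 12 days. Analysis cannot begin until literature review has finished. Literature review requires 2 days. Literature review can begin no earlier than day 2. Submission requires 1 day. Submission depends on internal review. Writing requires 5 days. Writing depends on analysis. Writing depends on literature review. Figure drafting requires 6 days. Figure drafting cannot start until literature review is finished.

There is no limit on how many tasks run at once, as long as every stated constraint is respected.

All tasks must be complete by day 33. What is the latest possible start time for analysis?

To finish by day 33, submission (duration 1) must start no later than day 32.
Internal review feeds into submission (must start by day 32); so internal review must finish by day 32 and therefore start by day 26.
Since internal review (must start by day 26, minus 2-day gap → day 24) depends on it, writing must finish by day 24. Backing off its 5-day duration gives a latest start of day 19.
Analysis has to be done before writing (must start by day 19). That means finishing by day 19, i.e. starting by 19 − 12 = day 7.

7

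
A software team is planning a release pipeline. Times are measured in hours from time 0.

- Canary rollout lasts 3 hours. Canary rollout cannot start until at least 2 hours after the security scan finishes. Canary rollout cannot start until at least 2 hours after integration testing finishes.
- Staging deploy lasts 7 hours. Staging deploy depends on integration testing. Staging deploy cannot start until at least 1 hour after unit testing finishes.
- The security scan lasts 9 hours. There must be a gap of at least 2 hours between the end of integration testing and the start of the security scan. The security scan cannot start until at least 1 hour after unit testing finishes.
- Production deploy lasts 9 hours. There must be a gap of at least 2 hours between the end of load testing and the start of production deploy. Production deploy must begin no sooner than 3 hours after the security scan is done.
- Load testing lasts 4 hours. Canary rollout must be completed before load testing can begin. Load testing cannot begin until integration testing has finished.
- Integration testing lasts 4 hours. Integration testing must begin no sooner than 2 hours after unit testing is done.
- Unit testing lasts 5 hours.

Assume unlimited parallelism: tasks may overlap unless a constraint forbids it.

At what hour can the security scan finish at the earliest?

22

Unit testing has no prerequisites, so it starts at hour 0 and finishes at hour 5.
After unit testing (finishes hour 5, plus 2-hour gap → hour 7), integration testing can start at hour 7 and finishes at hour 11.
The security scan needs all of integration testing (finishes hour 11, plus 2-hour gap → hour 13); unit testing (finishes hour 5, plus 1-hour gap → hour 6). That puts its earliest start at hour 13; it finishes at 13 + 9 = hour 22.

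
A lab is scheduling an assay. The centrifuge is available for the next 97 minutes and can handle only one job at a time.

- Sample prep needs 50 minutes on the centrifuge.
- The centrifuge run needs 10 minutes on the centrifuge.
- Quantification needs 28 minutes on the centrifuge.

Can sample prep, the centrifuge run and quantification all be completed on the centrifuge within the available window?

Running back to back, the jobs need 50 + 10 + 28 = 88 minutes on the centrifuge.
Since 88 ≤ 97, they fit within the window.

Yes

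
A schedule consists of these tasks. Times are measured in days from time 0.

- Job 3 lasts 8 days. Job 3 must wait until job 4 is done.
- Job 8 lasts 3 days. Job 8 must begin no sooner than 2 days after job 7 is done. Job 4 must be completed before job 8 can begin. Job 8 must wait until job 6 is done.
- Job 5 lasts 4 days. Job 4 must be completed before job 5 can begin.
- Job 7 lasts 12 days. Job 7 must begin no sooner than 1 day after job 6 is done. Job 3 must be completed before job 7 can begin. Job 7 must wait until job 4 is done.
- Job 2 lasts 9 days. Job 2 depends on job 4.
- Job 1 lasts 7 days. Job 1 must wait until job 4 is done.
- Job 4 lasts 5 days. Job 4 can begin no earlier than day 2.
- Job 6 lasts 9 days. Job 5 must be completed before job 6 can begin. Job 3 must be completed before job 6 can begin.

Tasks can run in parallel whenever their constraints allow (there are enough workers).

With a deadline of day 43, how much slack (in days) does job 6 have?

Job 4 waits on its own release at day 2, so it starts at day 2 and finishes at 2 + 5 = day 7.
After job 4 (finishes day 7), job 5 can start at day 7 and finishes at day 11.
After job 4 (finishes day 7), job 3 can start at day 7 and finishes at day 15.
Job 6 cannot start until job 5 (finishes day 11); job 3 (finishes day 15). The controlling bound is day 15, so job 6 finishes at 15 + 9 = day 24.

Working backward from the deadline:
Job 8 has no dependents, so it just needs to finish by day 43. Starting by 43 − 3 = day 40 achieves that.
Job 7 must finish before job 8 (must start by day 40, minus 2-day gap → day 38). With a 12-day duration, job 7 must start by 38 − 12 = day 26.
Job 6 must finish in time for job 7 (must start by day 26, minus 1-day gap → day 25); job 8 (must start by day 40). The tightest is day 25, so job 6 must start by 25 − 9 = day 16.
So job 6 can start as early as day 15 and as late as day 16, giving 16 − 15 = 1 day of slack.

1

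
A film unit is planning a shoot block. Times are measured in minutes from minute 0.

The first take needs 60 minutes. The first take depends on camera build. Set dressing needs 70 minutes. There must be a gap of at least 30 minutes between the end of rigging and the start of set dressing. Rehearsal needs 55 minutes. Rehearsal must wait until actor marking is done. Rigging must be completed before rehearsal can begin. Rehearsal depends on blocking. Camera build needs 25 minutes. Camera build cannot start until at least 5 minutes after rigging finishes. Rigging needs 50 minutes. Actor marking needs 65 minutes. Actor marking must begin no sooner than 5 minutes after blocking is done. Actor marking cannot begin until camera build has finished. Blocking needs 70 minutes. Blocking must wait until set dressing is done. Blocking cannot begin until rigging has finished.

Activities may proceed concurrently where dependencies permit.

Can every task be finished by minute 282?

No

Rigging has no prerequisites, so it starts at minute 0 and finishes at minute 50.
Camera build waits on rigging (finishes minute 50, plus 5-minute gap → minute 55), so it starts at minute 55 and finishes at 55 + 25 = minute 80.
The first take cannot begin until camera build (finishes minute 80). It runs from minute 80 to 80 + 60 = minute 140.
Set dressing cannot begin until rigging (finishes minute 50, plus 30-minute gap → minute 80). It runs from minute 80 to 80 + 70 = minute 150.
Blocking needs all of set dressing (finishes minute 150); rigging (finishes minute 50). That puts its earliest start at minute 150; it finishes at 150 + 70 = minute 220.
For actor marking: blocking (finishes minute 220, plus 5-minute gap → minute 225); camera build (finishes minute 80). Taking the maximum gives a start of minute 225, and it finishes at 225 + 65 = minute 290.
Rehearsal cannot start until actor marking (finishes minute 290); rigging (finishes minute 50); blocking (finishes minute 220). The controlling bound is minute 290, so rehearsal finishes at 290 + 55 = minute 345.
The earliest everything can be done is minute 345, which is after the deadline of 282, so it is not possible.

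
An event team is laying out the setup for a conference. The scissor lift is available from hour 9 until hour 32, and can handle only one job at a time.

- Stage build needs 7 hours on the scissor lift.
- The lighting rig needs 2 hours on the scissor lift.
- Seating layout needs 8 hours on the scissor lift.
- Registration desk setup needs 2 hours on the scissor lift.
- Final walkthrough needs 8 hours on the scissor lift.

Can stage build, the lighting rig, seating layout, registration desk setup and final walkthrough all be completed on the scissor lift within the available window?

No

The scissor lift window is 32 − 9 = 23 hours.
Running back to back, the jobs need 7 + 2 + 8 + 2 + 8 = 27 hours on the scissor lift.
Since 27 > 23, they cannot all fit.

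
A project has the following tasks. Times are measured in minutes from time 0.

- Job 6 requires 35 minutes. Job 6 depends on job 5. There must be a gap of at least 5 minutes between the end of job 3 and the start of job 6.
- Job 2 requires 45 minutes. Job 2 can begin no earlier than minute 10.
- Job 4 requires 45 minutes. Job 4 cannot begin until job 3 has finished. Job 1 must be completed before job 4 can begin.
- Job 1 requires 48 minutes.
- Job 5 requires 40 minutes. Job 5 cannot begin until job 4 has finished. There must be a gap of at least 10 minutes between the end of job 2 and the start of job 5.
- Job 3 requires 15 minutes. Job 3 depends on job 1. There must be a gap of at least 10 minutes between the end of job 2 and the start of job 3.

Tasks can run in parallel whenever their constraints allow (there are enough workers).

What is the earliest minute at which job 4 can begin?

80

After its own release at minute 10, job 2 can start at minute 10 and finishes at minute 55.
Nothing blocks job 1, so it runs from minute 0 to minute 48.
Job 3 needs all of job 1 (finishes minute 48); job 2 (finishes minute 55, plus 10-minute gap → minute 65). That puts its earliest start at minute 65; it finishes at 65 + 15 = minute 80.
Job 4 waits on job 3 (finishes minute 80); job 1 (finishes minute 48). The latest of these is minute 80, which is the earliest job 4 can start.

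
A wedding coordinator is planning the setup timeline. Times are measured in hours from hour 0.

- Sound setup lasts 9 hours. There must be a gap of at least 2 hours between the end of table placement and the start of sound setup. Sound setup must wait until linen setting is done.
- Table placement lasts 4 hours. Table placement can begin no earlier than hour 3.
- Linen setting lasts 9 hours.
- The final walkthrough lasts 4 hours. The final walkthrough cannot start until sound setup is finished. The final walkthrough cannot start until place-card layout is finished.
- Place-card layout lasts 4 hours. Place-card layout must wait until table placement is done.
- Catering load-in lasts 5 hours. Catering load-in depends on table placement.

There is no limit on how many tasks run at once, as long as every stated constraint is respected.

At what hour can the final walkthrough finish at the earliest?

Nothing blocks linen setting, so it runs from hour 0 to hour 9.
Table placement waits on its own release at hour 3, so it starts at hour 3 and finishes at 3 + 4 = hour 7.
Place-card layout cannot begin until table placement (finishes hour 7). It runs from hour 7 to 7 + 4 = hour 11.
Sound setup cannot start until table placement (finishes hour 7, plus 2-hour gap → hour 9); linen setting (finishes hour 9). The controlling bound is hour 9, so sound setup finishes at 9 + 9 = hour 18.
For the final walkthrough: sound setup (finishes hour 18); place-card layout (finishes hour 11). Taking the maximum gives a start of hour 18, and it finishes at 18 + 4 = hour 22.

22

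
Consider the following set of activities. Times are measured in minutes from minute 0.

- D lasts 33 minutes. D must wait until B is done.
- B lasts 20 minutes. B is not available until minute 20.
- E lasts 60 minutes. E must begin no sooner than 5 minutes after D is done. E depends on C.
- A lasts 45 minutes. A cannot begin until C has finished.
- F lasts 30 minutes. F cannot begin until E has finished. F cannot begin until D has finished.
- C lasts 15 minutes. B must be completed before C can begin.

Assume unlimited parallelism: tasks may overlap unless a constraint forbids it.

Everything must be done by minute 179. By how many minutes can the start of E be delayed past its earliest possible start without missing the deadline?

11

After its own release at minute 20, B can start at minute 20 and finishes at minute 40.
D waits on B (finishes minute 40), so it starts at minute 40 and finishes at 40 + 33 = minute 73.
C cannot begin until B (finishes minute 40). It runs from minute 40 to 40 + 15 = minute 55.
E cannot start until D (finishes minute 73, plus 5-minute gap → minute 78); C (finishes minute 55). The controlling bound is minute 78, so E finishes at 78 + 60 = minute 138.

Working backward from the deadline:
F has no dependents, so it just needs to finish by minute 179. Starting by 179 − 30 = minute 149 achieves that.
E must finish before F (must start by minute 149). With a 60-minute duration, E must start by 149 − 60 = minute 89.
So E can start as early as minute 78 and as late as minute 89, giving 89 − 78 = 11 minutes of slack.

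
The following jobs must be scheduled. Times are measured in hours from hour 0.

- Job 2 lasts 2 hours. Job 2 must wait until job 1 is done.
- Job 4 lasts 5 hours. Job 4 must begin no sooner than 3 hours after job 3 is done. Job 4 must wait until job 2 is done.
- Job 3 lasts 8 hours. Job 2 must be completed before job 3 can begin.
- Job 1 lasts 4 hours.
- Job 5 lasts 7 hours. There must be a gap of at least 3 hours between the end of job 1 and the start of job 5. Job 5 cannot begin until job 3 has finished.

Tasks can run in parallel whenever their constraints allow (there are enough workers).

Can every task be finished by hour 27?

Nothing blocks job 1, so it runs from hour 0 to hour 4.
After job 1 (finishes hour 4), job 2 can start at hour 4 and finishes at hour 6.
Job 3 cannot begin until job 2 (finishes hour 6). It runs from hour 6 to 6 + 8 = hour 14.
For job 5: job 1 (finishes hour 4, plus 3-hour gap → hour 7); job 3 (finishes hour 14). Taking the maximum gives a start of hour 14, and it finishes at 14 + 7 = hour 21.
Job 4 has to wait for job 3 (finishes hour 14, plus 3-hour gap → hour 17); job 2 (finishes hour 6). The latest of these is hour 17, so job 4 runs hour 17 to 17 + 5 = hour 22.
Every task is finished by hour 22, which is no later than the deadline of 27, so the schedule is feasible.

Yes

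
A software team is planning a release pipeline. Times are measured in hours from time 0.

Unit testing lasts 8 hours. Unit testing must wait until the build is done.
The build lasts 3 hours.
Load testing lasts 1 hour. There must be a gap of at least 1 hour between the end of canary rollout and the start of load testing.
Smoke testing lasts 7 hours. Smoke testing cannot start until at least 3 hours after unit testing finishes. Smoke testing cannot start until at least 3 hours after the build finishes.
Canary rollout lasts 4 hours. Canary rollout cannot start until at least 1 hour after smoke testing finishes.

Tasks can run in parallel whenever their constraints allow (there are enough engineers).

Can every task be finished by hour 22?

No

Nothing blocks the build, so it runs from hour 0 to hour 3.
Unit testing waits on the build (finishes hour 3), so it starts at hour 3 and finishes at 3 + 8 = hour 11.
Smoke testing cannot start until unit testing (finishes hour 11, plus 3-hour gap → hour 14); the build (finishes hour 3, plus 3-hour gap → hour 6). The controlling bound is hour 14, so smoke testing finishes at 14 + 7 = hour 21.
Canary rollout cannot begin until smoke testing (finishes hour 21, plus 1-hour gap → hour 22). It runs from hour 22 to 22 + 4 = hour 26.
After canary rollout (finishes hour 26, plus 1-hour gap → hour 27), load testing can start at hour 27 and finishes at hour 28.
The earliest everything can be done is hour 28, which is after the deadline of 22, so it is not possible.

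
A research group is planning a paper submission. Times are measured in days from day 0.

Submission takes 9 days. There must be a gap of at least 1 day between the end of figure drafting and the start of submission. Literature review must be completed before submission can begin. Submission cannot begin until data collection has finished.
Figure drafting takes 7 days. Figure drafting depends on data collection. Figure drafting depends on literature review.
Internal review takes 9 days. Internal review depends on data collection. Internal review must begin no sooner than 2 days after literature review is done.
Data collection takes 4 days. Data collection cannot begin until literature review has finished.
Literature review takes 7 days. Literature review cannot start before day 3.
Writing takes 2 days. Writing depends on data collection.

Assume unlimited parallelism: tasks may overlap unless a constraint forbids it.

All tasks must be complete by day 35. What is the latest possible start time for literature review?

7

Submission must finish by day 35; it takes 9 days, so it must start by 35 − 9 = day 26.
Since submission (must start by day 26, minus 1-day gap → day 25) depends on it, figure drafting must finish by day 25. Backing off its 7-day duration gives a latest start of day 18.
Nothing follows writing; the deadline of day 35 is its only limit. It must start by 35 − 2 = day 33.
Internal review must finish by day 35; it takes 9 days, so it must start by 35 − 9 = day 26.
For data collection: figure drafting (must start by day 18); writing (must start by day 33); internal review (must start by day 26); submission (must start by day 26). The most restrictive is day 18; with a 4-day duration, data collection must start by day 14.
Literature review must finish in time for data collection (must start by day 14); figure drafting (must start by day 18); internal review (must start by day 26, minus 2-day gap → day 24); submission (must start by day 26). The tightest is day 14, so literature review must start by 14 − 7 = day 7.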